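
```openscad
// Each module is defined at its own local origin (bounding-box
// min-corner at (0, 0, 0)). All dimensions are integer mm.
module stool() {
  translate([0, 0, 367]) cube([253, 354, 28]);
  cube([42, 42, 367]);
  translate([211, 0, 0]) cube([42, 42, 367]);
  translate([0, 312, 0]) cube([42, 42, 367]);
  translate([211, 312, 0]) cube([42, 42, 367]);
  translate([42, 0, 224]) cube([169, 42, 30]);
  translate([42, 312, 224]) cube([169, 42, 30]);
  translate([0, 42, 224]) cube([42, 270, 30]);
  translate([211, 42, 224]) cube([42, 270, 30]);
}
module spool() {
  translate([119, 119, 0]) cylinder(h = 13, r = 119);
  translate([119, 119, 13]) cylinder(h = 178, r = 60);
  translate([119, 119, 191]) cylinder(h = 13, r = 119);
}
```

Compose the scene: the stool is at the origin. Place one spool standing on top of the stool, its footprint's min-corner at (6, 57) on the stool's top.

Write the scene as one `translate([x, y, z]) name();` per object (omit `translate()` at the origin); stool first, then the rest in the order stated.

stool();
translate([6, 57, 395]) spool();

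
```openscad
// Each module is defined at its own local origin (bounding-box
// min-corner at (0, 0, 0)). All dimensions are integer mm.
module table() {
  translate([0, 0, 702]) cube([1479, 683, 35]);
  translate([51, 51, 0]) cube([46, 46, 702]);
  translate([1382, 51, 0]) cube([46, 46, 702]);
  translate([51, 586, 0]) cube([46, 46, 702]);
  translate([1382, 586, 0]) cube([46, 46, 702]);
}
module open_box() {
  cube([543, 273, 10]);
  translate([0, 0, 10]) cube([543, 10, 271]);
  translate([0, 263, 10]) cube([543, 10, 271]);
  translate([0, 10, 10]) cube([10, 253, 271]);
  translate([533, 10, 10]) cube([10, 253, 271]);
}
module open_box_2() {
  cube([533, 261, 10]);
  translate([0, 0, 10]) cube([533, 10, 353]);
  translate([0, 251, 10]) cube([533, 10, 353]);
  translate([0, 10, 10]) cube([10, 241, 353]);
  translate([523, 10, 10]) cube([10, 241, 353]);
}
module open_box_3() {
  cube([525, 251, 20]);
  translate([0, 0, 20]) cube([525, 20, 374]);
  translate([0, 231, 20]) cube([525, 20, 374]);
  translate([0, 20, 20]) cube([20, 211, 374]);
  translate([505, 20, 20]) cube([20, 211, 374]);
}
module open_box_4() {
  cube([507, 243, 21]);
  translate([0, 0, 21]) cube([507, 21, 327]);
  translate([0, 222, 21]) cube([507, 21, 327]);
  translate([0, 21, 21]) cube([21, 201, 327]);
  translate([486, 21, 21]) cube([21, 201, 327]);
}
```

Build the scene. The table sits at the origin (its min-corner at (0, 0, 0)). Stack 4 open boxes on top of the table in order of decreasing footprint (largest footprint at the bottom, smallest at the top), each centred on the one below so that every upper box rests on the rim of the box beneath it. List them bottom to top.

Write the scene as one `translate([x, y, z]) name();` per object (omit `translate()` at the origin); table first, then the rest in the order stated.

table();
translate([468, 205, 737]) open_box();
translate([473, 211, 1018]) open_box_2();
translate([477, 216, 1381]) open_box_3();
translate([486, 220, 1775]) open_box_4();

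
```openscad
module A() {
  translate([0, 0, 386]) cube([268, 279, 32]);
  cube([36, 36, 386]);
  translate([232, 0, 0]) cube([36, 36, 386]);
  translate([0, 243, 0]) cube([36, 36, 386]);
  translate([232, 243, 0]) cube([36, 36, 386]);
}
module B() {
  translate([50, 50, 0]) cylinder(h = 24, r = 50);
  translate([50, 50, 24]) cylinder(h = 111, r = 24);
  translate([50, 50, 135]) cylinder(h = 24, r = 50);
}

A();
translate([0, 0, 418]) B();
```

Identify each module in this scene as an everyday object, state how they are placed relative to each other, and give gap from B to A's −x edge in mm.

The spool's min-x is at 0; the stool's min-x is 0; gap = 0 mm.

A is a stool. B is a spool. The spool is on top of the stool. The gap from the spool to the stool's −x edge is 0 mm.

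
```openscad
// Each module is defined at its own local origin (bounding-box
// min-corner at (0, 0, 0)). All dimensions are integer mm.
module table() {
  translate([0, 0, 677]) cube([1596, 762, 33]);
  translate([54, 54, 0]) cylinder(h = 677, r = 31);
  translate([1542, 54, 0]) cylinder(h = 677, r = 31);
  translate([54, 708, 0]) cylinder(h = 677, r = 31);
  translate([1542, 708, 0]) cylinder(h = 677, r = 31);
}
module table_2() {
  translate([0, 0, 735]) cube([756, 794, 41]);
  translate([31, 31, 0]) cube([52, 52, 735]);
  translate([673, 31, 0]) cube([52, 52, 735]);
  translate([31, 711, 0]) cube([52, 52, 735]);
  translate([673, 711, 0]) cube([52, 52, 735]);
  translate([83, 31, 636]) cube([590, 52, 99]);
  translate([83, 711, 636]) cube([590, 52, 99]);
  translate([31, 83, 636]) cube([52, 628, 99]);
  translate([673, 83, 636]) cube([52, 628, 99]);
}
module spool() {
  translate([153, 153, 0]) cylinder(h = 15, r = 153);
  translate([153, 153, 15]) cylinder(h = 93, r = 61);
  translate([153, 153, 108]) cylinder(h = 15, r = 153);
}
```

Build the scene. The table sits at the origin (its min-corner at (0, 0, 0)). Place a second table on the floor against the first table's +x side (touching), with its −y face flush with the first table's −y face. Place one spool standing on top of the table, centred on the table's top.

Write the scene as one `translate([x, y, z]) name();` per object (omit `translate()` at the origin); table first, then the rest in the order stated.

table();
translate([1596, 0, 0]) table_2();
translate([645, 228, 710]) spool();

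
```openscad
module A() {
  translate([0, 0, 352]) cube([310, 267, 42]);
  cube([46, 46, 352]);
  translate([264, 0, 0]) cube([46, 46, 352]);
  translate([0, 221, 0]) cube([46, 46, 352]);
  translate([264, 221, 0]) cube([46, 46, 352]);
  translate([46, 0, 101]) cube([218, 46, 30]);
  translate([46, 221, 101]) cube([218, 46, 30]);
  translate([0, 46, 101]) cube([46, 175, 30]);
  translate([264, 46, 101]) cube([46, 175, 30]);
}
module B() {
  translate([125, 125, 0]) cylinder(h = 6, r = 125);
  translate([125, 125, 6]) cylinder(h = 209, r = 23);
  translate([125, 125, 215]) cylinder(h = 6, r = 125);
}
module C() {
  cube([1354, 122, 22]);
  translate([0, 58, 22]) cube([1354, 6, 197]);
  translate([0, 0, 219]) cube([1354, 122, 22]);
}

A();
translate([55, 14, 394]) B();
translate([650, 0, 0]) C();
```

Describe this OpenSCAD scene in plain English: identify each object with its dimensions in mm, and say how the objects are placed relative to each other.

A is a four-legged stool. The seat is a 310×267×42 mm slab whose top surface is at z = 394 mm; four square legs, each 46×46 mm in cross-section, run from the floor (z = 0) to the underside of the seat, each flush with a corner of the seat. Four stretchers, 46 mm wide and 30 mm tall, connect adjacent legs with their undersides at z = 101 mm, each running between the inner faces of the legs it joins and aligned with the legs' outer faces on the other axis.

B is a spool: two coaxial disc flanges of radius 125 mm and thickness 6 mm, joined by a core cylinder of radius 23 mm and height 209 mm. The lower flange rests on z = 0 and the three cylinders share a vertical axis.

C is an I-beam lying along x, 1354 mm long. Overall section height 241 mm. Two flanges 122 mm wide (y) and 22 mm thick, one on the floor and one at the top; a web 6 mm thick runs between them, centred on the flange width.

The spool is on top of the stool. The I-beam is on the floor beside the stool on its +x side.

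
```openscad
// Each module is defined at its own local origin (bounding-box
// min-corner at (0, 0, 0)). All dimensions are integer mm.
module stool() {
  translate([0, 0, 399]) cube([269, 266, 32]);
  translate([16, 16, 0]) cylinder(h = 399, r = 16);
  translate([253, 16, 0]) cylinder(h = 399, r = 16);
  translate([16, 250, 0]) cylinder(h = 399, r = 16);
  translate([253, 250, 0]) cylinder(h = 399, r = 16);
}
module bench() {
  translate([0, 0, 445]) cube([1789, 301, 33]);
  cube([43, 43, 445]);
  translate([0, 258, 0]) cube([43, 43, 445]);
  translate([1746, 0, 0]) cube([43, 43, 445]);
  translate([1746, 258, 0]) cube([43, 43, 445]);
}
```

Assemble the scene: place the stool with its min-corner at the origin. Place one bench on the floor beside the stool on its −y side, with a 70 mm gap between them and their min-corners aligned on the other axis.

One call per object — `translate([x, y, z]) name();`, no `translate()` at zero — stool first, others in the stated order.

stool();
translate([0, -371, 0]) bench();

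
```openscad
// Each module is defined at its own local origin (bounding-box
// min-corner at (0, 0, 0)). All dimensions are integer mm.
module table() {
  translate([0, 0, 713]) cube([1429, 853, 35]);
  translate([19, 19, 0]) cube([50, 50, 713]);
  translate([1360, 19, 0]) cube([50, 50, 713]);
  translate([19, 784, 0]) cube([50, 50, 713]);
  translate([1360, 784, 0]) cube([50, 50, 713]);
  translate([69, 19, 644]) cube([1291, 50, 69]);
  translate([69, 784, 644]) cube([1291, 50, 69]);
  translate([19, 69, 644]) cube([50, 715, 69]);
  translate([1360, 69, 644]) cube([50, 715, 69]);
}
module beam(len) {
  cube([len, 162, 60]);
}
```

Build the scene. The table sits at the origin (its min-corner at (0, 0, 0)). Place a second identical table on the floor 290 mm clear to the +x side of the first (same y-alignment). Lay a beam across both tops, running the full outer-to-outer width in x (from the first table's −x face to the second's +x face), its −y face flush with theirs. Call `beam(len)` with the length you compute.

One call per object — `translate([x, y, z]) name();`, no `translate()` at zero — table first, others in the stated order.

table();
translate([1719, 0, 0]) table();
translate([0, 0, 748]) beam(3148);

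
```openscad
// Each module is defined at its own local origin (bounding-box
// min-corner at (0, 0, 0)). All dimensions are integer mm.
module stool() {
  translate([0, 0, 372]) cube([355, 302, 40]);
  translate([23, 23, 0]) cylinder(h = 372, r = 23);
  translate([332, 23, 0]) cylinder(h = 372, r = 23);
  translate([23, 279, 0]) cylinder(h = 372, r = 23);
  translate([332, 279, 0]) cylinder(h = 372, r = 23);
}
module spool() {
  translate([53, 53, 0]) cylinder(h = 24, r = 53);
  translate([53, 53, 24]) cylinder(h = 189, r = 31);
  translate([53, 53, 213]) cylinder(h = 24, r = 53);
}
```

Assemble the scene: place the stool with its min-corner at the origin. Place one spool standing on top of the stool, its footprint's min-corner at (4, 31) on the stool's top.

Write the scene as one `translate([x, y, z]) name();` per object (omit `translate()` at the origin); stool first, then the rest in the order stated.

stool();
translate([4, 31, 412]) spool();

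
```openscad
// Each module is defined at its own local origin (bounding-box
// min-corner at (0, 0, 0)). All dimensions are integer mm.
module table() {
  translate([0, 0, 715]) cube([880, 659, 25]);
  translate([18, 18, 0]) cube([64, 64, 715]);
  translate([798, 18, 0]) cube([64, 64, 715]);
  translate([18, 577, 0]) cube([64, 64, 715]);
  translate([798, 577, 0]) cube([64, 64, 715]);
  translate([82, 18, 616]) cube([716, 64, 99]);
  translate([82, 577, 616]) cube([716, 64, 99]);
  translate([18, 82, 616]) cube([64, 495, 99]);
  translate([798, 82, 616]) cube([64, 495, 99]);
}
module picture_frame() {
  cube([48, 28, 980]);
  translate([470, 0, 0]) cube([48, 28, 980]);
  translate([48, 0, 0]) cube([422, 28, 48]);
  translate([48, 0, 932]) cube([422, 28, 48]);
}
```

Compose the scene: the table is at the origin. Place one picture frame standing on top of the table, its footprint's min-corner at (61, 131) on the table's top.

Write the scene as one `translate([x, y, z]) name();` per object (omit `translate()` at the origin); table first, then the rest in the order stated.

table();
translate([61, 131, 740]) picture_frame();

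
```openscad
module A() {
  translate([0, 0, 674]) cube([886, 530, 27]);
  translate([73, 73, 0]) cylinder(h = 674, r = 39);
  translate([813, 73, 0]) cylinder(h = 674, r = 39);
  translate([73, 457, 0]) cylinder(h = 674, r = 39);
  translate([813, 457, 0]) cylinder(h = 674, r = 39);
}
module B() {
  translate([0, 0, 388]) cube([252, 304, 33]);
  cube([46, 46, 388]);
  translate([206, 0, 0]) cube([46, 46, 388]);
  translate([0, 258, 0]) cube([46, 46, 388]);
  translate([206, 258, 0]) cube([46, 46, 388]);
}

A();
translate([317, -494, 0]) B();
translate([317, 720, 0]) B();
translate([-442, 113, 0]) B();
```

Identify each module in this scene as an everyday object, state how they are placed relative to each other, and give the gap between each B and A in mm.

A is a table. B is a stool. Three stools sit around the table at the −y, +y, −x sides. The gap between each stool and the table is 190 mm.

Each stool's nearest face is 190 mm from the table's bounding box.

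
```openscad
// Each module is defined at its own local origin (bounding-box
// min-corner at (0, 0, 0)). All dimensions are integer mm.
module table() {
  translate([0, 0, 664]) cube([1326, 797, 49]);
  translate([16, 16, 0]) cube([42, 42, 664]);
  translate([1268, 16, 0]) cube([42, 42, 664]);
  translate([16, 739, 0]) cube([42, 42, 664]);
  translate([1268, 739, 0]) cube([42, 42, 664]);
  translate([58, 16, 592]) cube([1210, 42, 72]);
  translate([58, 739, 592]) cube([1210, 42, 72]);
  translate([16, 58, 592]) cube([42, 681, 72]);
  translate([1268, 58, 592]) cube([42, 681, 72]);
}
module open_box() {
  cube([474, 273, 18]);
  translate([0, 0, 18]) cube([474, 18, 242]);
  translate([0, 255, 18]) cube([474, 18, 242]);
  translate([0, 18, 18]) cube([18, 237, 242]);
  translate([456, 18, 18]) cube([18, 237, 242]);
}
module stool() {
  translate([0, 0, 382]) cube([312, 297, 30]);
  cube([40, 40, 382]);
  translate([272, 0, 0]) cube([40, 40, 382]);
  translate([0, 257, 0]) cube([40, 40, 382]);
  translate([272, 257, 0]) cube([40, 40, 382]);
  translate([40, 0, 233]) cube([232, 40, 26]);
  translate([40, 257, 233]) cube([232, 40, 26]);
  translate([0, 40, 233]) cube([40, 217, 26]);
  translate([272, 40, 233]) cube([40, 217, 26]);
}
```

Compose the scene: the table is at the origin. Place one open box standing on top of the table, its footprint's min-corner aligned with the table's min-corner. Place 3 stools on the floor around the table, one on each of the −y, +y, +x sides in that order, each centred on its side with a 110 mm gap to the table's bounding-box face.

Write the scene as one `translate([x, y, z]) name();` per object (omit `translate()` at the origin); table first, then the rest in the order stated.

table();
translate([0, 0, 713]) open_box();
translate([507, -407, 0]) stool();
translate([507, 907, 0]) stool();
translate([1436, 250, 0]) stool();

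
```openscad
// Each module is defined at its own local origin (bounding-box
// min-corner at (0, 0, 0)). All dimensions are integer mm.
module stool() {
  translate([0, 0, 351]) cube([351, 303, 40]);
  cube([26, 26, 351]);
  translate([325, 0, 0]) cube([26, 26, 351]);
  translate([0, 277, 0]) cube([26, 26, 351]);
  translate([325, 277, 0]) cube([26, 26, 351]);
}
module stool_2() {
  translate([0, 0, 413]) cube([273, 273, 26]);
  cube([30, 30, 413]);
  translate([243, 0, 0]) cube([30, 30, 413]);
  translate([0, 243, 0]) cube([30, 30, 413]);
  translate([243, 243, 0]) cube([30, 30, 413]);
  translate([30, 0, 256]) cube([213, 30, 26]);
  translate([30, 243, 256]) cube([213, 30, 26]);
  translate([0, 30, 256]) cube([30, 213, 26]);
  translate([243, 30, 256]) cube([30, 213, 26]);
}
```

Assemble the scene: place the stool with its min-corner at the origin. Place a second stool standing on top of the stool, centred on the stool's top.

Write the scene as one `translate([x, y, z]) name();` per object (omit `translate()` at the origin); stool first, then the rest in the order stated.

stool();
translate([39, 15, 391]) stool_2();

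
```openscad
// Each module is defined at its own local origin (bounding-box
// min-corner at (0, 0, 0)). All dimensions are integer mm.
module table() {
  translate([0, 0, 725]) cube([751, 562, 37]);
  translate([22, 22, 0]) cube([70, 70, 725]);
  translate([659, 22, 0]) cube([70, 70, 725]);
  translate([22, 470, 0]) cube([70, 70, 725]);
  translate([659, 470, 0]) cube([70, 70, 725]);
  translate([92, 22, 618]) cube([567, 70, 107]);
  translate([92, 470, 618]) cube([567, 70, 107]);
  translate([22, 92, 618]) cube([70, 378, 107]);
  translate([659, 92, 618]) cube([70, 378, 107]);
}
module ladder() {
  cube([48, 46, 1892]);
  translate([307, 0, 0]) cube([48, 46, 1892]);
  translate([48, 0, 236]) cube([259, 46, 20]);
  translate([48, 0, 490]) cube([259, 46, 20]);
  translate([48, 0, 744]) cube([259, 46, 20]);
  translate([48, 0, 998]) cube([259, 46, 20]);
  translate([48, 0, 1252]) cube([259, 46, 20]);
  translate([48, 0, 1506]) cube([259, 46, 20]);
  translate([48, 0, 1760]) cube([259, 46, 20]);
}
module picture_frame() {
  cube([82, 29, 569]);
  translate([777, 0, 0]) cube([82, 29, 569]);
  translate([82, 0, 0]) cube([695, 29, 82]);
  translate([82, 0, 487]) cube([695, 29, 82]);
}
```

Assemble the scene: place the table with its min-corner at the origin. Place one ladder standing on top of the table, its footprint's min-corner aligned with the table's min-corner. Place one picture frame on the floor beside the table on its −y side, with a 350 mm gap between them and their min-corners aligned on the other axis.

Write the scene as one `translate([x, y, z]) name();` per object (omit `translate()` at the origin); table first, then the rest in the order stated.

table();
translate([0, 0, 762]) ladder();
translate([0, -379, 0]) picture_frame();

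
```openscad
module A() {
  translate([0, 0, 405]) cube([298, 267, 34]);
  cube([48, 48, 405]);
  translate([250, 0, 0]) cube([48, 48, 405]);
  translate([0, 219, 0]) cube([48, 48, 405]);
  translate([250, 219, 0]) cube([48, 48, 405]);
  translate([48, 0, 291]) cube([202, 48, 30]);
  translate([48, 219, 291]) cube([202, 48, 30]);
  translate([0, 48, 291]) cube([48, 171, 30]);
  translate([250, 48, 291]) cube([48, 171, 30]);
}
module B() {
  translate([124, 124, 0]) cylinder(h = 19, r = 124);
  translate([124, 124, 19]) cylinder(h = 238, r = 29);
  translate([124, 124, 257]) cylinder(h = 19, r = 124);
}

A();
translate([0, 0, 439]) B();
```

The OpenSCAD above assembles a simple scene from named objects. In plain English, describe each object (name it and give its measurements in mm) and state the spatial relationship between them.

A is a four-legged stool. The seat is a 298×267×34 mm slab whose top surface is at z = 439 mm; four square legs, each 48×48 mm in cross-section, run from the floor (z = 0) to the underside of the seat, each flush with a corner of the seat. Four stretchers, 48 mm wide and 30 mm tall, connect adjacent legs with their undersides at z = 291 mm, each running between the inner faces of the legs it joins and aligned with the legs' outer faces on the other axis.

B is a spool: two coaxial disc flanges of radius 124 mm and thickness 19 mm, joined by a core cylinder of radius 29 mm and height 238 mm. The lower flange rests on z = 0 and the three cylinders share a vertical axis.

The spool is on top of the stool.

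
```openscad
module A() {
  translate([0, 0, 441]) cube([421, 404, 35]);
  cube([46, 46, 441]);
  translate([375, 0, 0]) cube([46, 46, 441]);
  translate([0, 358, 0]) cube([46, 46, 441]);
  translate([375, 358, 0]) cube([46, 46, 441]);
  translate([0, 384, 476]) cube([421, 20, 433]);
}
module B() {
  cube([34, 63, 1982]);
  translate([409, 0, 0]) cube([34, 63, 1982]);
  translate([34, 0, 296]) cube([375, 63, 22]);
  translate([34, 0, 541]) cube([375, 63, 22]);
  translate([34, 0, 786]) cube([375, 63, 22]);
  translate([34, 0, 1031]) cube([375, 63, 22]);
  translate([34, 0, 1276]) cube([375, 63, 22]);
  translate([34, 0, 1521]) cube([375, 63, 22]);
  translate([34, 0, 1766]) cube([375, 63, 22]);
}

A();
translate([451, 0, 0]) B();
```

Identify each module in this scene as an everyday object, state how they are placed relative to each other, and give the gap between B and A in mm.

A is a chair. B is a ladder. The ladder is on the floor beside the chair on its +x side. The gap between the ladder and the chair is 30 mm.

The ladder's nearest face is 30 mm from the chair's +x face.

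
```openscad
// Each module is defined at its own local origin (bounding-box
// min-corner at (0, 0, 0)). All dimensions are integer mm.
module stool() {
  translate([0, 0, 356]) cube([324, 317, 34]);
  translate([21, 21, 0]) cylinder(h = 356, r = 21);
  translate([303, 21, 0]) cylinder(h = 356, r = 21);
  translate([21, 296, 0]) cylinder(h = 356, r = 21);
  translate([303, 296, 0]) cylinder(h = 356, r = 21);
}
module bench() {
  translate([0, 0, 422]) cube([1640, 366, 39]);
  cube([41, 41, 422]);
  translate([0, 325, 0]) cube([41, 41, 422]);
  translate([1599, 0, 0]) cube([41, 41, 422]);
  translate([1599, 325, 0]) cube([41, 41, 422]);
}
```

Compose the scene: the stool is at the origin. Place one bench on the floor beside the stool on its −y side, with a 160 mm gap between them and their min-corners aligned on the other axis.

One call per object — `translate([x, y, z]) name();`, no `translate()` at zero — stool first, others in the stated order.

stool();
translate([0, -526, 0]) bench();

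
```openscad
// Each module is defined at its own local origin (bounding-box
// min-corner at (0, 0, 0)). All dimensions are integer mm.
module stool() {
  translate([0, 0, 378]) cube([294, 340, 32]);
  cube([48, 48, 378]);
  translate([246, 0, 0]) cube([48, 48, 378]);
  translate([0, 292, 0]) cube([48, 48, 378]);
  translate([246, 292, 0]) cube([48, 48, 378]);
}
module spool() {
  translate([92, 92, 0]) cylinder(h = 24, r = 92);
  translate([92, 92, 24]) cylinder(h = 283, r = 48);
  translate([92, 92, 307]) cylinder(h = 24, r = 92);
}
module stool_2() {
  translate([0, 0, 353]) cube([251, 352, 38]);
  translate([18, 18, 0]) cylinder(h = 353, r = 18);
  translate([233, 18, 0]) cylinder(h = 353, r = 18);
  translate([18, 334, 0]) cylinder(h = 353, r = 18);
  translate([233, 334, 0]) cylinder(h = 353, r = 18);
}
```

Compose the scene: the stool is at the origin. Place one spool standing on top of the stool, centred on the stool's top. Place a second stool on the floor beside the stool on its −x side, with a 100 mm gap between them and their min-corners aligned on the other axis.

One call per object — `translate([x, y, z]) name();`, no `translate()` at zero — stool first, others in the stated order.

stool();
translate([55, 78, 410]) spool();
translate([-351, 0, 0]) stool_2();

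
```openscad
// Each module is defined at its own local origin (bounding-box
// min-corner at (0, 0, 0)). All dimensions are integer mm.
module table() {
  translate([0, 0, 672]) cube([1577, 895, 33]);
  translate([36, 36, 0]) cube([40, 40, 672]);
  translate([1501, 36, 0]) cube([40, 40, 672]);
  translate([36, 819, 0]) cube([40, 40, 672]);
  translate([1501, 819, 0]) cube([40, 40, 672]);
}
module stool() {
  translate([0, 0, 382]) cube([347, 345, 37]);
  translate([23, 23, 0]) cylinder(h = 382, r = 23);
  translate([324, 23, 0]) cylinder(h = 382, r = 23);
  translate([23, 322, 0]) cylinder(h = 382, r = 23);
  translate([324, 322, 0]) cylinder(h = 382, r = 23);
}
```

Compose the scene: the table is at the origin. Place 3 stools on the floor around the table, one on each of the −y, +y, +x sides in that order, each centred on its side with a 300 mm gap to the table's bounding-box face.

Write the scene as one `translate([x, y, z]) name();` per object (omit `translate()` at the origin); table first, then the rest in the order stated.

table();
translate([615, -645, 0]) stool();
translate([615, 1195, 0]) stool();
translate([1877, 275, 0]) stool();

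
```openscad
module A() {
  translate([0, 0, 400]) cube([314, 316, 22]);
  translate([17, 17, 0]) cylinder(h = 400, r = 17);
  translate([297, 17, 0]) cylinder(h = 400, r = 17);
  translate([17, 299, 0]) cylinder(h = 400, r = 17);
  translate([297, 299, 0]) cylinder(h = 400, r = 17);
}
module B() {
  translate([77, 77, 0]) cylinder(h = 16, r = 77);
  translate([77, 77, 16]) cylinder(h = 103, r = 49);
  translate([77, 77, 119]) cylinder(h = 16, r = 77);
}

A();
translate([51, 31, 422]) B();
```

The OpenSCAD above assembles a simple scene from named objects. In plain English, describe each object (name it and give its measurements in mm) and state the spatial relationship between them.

A is a four-legged stool. The seat is 314×316 mm, 22 mm thick, top at z = 422 mm. It stands on four round legs, each 34 mm in diameter, from z = 0 to the seat underside, each leg's axis is inset half a diameter from the nearest pair of seat edges (so the leg's bounding box is flush with the corner).

B is a spool: two coaxial disc flanges of radius 77 mm and thickness 16 mm, joined by a core cylinder of radius 49 mm and height 103 mm. The lower flange rests on z = 0 and the three cylinders share a vertical axis.

The spool is on top of the stool.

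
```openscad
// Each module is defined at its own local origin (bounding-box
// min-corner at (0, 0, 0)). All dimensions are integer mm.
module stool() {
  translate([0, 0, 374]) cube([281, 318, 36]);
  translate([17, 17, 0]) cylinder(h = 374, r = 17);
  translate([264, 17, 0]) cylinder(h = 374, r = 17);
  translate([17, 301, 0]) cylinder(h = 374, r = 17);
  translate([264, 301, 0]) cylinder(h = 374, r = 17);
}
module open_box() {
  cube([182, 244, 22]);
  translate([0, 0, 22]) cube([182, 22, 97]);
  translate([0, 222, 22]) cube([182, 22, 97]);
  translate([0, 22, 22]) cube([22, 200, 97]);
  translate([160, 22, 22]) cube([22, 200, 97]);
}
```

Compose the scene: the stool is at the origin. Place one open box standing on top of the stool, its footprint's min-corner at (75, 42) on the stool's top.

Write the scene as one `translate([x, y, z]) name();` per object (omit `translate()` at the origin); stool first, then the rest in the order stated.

stool();
translate([75, 42, 410]) open_box();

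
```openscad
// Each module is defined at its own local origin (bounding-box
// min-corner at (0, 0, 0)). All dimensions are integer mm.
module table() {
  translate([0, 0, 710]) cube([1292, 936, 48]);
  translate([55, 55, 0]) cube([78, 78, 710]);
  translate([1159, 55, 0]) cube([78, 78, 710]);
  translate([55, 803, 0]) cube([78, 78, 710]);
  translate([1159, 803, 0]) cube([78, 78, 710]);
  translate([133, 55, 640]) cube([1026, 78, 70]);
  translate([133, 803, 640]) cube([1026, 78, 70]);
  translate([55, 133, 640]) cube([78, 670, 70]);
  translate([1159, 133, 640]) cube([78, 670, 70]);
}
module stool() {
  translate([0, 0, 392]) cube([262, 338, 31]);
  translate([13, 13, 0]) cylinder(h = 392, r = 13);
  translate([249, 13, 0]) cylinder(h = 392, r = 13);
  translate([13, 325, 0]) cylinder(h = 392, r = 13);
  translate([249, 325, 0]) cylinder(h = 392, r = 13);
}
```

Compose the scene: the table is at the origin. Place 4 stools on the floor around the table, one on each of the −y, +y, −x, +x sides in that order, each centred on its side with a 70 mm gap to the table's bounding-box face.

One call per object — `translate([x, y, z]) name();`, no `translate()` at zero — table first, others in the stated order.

table();
translate([515, -408, 0]) stool();
translate([515, 1006, 0]) stool();
translate([-332, 299, 0]) stool();
translate([1362, 299, 0]) stool();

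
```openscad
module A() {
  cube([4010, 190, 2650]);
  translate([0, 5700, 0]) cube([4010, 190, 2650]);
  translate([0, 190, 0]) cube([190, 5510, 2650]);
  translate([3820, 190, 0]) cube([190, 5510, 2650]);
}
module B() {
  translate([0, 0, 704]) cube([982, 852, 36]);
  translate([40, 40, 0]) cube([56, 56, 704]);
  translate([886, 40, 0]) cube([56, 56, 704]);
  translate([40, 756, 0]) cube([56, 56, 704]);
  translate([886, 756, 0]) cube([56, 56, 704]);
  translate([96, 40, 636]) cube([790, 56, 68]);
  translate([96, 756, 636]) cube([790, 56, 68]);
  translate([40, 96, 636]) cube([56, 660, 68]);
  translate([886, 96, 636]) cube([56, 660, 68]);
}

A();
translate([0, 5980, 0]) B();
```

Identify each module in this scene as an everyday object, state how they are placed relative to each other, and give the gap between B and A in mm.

A is a house frame. B is a table. The table is on the floor beside the house frame on its +y side. The gap between the table and the house frame is 90 mm.

The table's nearest face is 90 mm from the house frame's +y face.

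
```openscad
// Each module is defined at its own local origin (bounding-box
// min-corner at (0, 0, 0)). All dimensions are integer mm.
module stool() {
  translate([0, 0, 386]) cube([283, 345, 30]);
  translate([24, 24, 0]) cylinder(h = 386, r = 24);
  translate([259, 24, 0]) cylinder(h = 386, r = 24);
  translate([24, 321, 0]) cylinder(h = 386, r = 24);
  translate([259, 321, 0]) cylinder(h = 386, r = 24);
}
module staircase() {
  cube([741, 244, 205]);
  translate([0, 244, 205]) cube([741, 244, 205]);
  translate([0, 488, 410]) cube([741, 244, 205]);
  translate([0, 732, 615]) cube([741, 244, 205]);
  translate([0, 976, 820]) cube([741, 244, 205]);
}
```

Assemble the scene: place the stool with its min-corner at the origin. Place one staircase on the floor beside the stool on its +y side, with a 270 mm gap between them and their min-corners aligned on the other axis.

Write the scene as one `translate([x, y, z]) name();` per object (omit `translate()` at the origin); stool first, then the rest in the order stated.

stool();
translate([0, 615, 0]) staircase();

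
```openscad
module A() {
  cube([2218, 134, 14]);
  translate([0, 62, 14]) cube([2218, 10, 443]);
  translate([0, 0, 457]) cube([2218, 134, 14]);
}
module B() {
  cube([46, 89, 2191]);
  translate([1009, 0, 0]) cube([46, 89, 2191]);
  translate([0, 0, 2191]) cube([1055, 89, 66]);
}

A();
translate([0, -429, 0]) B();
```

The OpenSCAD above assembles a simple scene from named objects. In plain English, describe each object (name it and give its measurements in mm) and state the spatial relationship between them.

A is an I-beam lying along x, 2218 mm long. Overall section height 471 mm. Two flanges 134 mm wide (y) and 14 mm thick, one on the floor and one at the top; a web 10 mm thick runs between them, centred on the flange width.

B is a door frame. The clear opening is 963 mm wide and 2191 mm high. Two 46 mm wide jambs, 89 mm deep, stand either side of the opening from the floor to the top of the opening. A 66 mm thick head sits across the top of both jambs, spanning the full outside width of the frame.

The door frame is on the floor beside the I-beam on its −y side.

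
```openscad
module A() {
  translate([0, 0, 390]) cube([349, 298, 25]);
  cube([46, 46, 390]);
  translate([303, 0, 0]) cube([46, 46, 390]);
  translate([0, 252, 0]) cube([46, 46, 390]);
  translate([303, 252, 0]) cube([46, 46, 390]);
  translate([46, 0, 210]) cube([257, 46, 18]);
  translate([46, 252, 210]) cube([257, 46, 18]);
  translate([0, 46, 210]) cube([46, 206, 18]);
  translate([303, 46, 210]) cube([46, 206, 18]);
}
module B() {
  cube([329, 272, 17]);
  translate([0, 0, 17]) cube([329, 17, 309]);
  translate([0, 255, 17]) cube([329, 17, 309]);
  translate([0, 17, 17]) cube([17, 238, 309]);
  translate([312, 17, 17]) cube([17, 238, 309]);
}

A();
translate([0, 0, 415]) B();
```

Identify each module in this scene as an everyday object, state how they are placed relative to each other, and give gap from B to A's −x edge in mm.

A is a stool. B is an open box. The open box is on top of the stool. The gap from the open box to the stool's −x edge is 0 mm.

The open box's min-x is at 0; the stool's min-x is 0; gap = 0 mm.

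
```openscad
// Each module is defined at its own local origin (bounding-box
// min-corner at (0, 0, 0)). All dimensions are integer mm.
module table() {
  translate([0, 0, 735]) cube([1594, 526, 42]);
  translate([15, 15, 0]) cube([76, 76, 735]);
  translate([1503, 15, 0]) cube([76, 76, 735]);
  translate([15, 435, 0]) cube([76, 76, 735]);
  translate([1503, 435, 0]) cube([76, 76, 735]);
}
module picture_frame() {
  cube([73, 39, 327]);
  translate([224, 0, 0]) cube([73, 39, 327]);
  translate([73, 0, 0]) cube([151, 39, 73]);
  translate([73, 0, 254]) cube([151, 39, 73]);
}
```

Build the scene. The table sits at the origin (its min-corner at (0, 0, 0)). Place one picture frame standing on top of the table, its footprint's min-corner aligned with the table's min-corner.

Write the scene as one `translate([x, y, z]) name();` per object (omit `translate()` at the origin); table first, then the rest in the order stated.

table();
translate([0, 0, 777]) picture_frame();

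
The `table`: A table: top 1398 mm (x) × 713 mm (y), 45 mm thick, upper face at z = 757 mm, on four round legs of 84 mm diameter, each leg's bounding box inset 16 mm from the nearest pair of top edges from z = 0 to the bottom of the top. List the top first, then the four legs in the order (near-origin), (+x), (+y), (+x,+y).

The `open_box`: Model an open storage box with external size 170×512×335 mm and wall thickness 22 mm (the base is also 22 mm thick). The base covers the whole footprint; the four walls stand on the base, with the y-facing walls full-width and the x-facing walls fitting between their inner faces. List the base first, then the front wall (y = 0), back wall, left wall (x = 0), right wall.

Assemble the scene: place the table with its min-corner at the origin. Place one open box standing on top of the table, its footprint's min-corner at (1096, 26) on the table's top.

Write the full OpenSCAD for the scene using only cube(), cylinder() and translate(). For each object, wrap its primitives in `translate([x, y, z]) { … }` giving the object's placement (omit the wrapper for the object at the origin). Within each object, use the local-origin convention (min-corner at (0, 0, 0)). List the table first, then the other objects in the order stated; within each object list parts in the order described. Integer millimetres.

translate([0, 0, 712]) cube([1398, 713, 45]);
translate([58, 58, 0]) cylinder(h = 712, r = 42);
translate([1340, 58, 0]) cylinder(h = 712, r = 42);
translate([58, 655, 0]) cylinder(h = 712, r = 42);
translate([1340, 655, 0]) cylinder(h = 712, r = 42);
translate([1096, 26, 757]) {
  cube([170, 512, 22]);
  translate([0, 0, 22]) cube([170, 22, 313]);
  translate([0, 490, 22]) cube([170, 22, 313]);
  translate([0, 22, 22]) cube([22, 468, 313]);
  translate([148, 22, 22]) cube([22, 468, 313]);
}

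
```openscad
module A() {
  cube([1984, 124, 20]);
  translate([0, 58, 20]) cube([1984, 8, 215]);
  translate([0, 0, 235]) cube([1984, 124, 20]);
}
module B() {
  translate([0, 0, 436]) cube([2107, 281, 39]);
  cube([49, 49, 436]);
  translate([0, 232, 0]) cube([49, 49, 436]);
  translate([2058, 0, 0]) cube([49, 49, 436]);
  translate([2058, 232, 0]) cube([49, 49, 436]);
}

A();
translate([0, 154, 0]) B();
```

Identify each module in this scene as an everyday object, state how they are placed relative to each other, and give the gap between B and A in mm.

A is an I-beam. B is a bench. The bench is on the floor beside the I-beam on its +y side. The gap between the bench and the I-beam is 30 mm.

The bench's nearest face is 30 mm from the I-beam's +y face.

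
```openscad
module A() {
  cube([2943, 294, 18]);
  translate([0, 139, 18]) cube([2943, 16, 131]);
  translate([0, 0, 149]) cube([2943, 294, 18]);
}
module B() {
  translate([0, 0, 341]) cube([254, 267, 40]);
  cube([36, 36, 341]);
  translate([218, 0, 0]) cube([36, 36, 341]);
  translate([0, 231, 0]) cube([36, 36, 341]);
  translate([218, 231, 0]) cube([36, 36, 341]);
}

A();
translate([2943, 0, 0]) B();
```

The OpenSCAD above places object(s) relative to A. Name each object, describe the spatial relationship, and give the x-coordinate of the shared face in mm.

A is an I-beam. B is a stool. The stool is against the I-beam's +x side, with their −y faces flush. The x-coordinate of the shared face is 2943 mm.

The I-beam's +x face and the stool's −x face are both at x = 2943 mm.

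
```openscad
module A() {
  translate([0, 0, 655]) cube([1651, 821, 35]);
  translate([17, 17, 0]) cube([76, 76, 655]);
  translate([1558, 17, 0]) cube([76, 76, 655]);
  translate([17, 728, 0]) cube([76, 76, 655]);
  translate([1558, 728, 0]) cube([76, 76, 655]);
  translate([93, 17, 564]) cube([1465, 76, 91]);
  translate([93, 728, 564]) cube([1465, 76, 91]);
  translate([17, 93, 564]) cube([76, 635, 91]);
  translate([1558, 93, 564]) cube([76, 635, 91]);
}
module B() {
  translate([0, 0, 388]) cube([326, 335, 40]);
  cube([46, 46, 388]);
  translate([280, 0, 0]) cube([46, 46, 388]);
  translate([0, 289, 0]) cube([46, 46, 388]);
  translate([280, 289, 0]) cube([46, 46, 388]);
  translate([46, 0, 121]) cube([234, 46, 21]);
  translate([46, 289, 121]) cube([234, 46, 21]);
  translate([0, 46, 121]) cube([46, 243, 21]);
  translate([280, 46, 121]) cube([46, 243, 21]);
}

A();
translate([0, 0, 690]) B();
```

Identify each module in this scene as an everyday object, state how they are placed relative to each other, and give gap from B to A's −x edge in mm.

The stool's min-x is at 0; the table's min-x is 0; gap = 0 mm.

A is a table. B is a stool. The stool is on top of the table. The gap from the stool to the table's −x edge is 0 mm.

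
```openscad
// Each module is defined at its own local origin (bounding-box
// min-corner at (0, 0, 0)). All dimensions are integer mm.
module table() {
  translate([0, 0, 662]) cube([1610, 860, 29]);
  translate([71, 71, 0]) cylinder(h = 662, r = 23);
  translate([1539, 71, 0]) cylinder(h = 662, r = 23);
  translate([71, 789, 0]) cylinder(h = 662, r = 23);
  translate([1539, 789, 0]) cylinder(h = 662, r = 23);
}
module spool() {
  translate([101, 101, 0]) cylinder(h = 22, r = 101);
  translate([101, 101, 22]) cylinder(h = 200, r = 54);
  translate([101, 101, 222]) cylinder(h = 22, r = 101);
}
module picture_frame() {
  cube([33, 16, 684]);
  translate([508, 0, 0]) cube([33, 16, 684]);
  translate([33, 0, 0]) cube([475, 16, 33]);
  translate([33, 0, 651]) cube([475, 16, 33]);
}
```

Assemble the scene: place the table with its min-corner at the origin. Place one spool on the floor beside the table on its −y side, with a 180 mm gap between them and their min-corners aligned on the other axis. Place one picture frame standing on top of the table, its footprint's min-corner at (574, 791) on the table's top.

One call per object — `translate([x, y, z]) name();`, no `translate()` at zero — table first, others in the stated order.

table();
translate([0, -382, 0]) spool();
translate([574, 791, 691]) picture_frame();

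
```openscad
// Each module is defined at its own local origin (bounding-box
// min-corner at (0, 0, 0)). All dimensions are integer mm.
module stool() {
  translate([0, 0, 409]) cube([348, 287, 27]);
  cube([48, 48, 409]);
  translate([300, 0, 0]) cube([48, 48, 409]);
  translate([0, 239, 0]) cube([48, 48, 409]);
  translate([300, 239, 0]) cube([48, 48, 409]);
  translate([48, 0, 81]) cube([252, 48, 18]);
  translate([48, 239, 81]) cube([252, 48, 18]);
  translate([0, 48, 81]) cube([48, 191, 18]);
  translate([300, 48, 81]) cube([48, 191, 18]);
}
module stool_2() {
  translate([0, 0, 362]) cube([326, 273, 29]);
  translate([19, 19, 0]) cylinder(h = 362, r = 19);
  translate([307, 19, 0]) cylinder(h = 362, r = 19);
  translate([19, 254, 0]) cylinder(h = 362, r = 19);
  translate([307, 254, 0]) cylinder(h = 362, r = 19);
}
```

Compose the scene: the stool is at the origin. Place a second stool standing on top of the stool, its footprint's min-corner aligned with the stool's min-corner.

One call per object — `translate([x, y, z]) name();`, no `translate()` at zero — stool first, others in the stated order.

stool();
translate([0, 0, 436]) stool_2();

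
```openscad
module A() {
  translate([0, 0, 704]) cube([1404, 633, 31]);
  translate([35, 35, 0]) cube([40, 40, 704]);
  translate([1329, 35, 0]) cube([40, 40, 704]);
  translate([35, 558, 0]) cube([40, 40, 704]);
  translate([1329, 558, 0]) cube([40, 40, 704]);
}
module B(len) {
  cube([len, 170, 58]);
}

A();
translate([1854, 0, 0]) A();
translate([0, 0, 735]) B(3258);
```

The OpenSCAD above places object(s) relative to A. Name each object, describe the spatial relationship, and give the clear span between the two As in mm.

A is a table. B is a beam. A beam spans the tops of two tables. The clear span between the two tables is 450 mm.

Second table starts at x = 1854; first ends at x = 1404; clear span = 1854 − 1404 = 450 mm.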